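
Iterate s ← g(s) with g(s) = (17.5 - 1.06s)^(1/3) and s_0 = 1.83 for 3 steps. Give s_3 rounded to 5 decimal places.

2.46041

s_1 = g(1.830000) = 2.496539
s_2 = g(2.496539) = 2.458166
s_3 = g(2.458166) = 2.460408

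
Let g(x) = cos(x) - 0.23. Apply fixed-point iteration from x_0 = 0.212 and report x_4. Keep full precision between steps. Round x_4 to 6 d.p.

0.568505

x_1 = g(0.212000) = 0.747612
x_2 = g(0.747612) = 0.503315
x_3 = g(0.503315) = 0.645989
x_4 = g(0.645989) = 0.568505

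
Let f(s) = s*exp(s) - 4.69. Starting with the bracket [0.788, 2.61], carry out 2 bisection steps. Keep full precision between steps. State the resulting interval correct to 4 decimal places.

[1.2435, 1.6990]

f(0.788000) = -2.957193, f(2.610000) = 30.803523 (opposite signs)
step 1: m = 1.699000, f(m) = 4.600941 > 0 → root in [0.788000, 1.699000]
step 2: m = 1.243500, f(m) = -0.377879 < 0 → root in [1.243500, 1.699000]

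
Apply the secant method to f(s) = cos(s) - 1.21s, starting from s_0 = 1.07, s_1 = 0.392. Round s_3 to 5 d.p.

f(s_0) = -0.814576, f(s_1) = 0.449827
s_2 = 0.392000 - (0.449827)·(0.392000 - 1.070000)/(0.449827 - (-0.814576)) = 0.633207; f(s_2) = 0.039954
s_3 = 0.633207 - (0.039954)·(0.633207 - 0.392000)/(0.039954 - (0.449827)) = 0.656719; f(s_3) = -0.002631

0.65672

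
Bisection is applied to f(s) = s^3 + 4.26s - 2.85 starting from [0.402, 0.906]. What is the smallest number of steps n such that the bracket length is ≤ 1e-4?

13

Initial width b − a = 0.906 − 0.402 = 0.504000.
After n steps the width is (b−a)/2^n; need (b−a)/2^n ≤ 1e-4.
So n ≥ log₂(0.504000/1e-4) = log₂(5040.0000) ≈ 12.2992.
Hence n = 13.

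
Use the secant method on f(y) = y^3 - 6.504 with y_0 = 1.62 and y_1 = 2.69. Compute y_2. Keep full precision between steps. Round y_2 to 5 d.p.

f(y_0) = -2.252472, f(y_1) = 12.961109
y_2 = 2.690000 - (12.961109)·(2.690000 - 1.620000)/(12.961109 - (-2.252472)) = 1.778421; f(y_2) = -0.879247

1.77842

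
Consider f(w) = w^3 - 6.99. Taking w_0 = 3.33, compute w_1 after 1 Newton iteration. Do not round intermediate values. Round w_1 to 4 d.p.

f'(w) = 3w^2
w_0 = 3.330000: f = 29.936037, f' = 33.266700 → w_1 = 3.330000 - (29.936037)/(33.266700) = 2.430120

2.4301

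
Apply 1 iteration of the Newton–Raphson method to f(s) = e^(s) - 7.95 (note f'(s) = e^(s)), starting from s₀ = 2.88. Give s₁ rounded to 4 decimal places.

2.3263

Newton update: s ← s − f(s)/f'(s).
s_0 = 2.880000: f = 9.864273, f' = 17.814273 → s_1 = 2.880000 - (9.864273)/(17.814273) = 2.326271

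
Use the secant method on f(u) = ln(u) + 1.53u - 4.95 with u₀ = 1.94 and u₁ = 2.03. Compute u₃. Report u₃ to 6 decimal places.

f(u_0) = -1.319112, f(u_1) = -1.136064
u_2 = 2.030000 - (-1.136064)·(2.030000 - 1.940000)/(-1.136064 - (-1.319112)) = 2.588574; f(u_2) = -0.038374
u_3 = 2.588574 - (-0.038374)·(2.588574 - 2.030000)/(-0.038374 - (-1.136064)) = 2.608101; f(u_3) = -0.000982

2.608101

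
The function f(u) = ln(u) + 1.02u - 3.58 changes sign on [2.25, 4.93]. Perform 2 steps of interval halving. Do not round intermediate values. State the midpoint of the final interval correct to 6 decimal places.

2.585000

f(2.250000) = -0.474070, f(4.930000) = 3.043939 (opposite signs)
step 1: m = 3.590000, f(m) = 1.359952 > 0 → root in [2.250000, 3.590000]
step 2: m = 2.920000, f(m) = 0.469984 > 0 → root in [2.250000, 2.920000]
Midpoint of [2.250000, 2.920000] = 2.585000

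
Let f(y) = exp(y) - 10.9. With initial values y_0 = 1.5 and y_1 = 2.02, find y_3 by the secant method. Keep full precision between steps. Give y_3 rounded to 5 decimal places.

f(y_0) = -6.418311, f(y_1) = -3.361675
y_2 = 2.020000 - (-3.361675)·(2.020000 - 1.500000)/(-3.361675 - (-6.418311)) = 2.591894; f(y_2) = 2.455039
y_3 = 2.591894 - (2.455039)·(2.591894 - 2.020000)/(2.455039 - (-3.361675)) = 2.350517; f(y_3) = -0.409011

2.35052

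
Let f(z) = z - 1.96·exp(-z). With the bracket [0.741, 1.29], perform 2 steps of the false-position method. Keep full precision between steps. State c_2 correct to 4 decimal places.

0.8436

False-position update: c = (a·f(b) − b·f(a))/(f(b) − f(a)); replace the endpoint whose sign matches f(c).
f(0.741000) = -0.193209, f(1.290000) = 0.750469
step 1: c = 0.853402, f(c) = 0.018514 > 0 → new bracket [0.741000, 0.853402]
step 2: c = 0.843573, f(c) = 0.000439 > 0 → new bracket [0.741000, 0.843573]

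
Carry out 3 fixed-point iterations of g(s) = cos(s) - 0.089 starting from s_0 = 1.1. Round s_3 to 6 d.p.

s_1 = g(1.100000) = 0.364596
s_2 = g(0.364596) = 0.845268
s_3 = g(0.845268) = 0.574531

0.574531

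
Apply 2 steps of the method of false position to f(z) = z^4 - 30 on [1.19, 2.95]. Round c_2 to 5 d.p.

2.16753

f(1.190000) = -27.994661, f(2.950000) = 45.733506
step 1: c = 1.858274, f(c) = -18.075537 < 0 → new bracket [1.858274, 2.950000]
step 2: c = 2.167533, f(c) = -7.926921 < 0 → new bracket [2.167533, 2.950000]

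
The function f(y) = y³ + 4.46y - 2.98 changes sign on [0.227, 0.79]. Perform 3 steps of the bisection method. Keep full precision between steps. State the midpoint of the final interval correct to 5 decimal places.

f(0.227000) = -1.955883, f(0.790000) = 1.036439 (opposite signs)
step 1: m = 0.508500, f(m) = -0.580606 < 0 → root in [0.508500, 0.790000]
step 2: m = 0.649250, f(m) = 0.189330 > 0 → root in [0.508500, 0.649250]
step 3: m = 0.578875, f(m) = -0.204239 < 0 → root in [0.578875, 0.649250]
Midpoint of [0.578875, 0.649250] = 0.614063

0.61406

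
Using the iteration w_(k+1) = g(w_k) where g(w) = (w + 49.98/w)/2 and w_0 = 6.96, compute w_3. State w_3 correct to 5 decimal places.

w_1 = g(6.960000) = 7.070517
w_2 = g(7.070517) = 7.069654
w_3 = g(7.069654) = 7.069653

7.06965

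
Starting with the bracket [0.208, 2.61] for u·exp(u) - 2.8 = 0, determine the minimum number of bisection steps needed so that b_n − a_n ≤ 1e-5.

18

Initial width b − a = 2.61 − 0.208 = 2.402000.
After n steps the width is (b−a)/2^n; need (b−a)/2^n ≤ 1e-5.
So n ≥ log₂(2.402000/1e-5) = log₂(240200.0000) ≈ 17.8739.
Hence n = 18.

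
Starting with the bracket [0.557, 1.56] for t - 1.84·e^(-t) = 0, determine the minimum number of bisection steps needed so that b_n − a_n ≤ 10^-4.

14

Initial width b − a = 1.56 − 0.557 = 1.003000.
After n steps the width is (b−a)/2^n; need (b−a)/2^n ≤ 10^-4.
So n ≥ log₂(1.003000/10^-4) = log₂(10030.0000) ≈ 13.2920.
Hence n = 14.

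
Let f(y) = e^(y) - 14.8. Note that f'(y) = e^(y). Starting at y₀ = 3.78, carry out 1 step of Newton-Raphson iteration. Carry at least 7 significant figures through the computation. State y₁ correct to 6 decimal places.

y_0 = 3.780000: f = 29.016042, f' = 43.816042 → y_1 = 3.780000 - (29.016042)/(43.816042) = 3.117776

3.117776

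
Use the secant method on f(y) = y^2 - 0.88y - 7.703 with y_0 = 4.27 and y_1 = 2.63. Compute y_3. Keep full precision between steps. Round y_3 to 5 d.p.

3.26340

f(y_0) = 6.772300, f(y_1) = -3.100500
y_2 = 2.630000 - (-3.100500)·(2.630000 - 4.270000)/(-3.100500 - (6.772300)) = 3.145033; f(y_2) = -0.579395
y_3 = 3.145033 - (-0.579395)·(3.145033 - 2.630000)/(-0.579395 - (-3.100500)) = 3.263397; f(y_3) = 0.074971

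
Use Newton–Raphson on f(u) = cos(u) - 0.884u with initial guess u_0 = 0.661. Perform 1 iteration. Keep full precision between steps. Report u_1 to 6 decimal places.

f'(u) = -sin(u) - 0.884
u_0 = 0.661000: f = 0.205055, f' = -1.497907 → u_1 = 0.661000 - (0.205055)/(-1.497907) = 0.797894

0.797894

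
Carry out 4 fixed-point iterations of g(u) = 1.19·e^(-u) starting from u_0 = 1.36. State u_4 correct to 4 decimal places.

0.7253

u_1 = g(1.360000) = 0.305426
u_2 = g(0.305426) = 0.876803
u_3 = g(0.876803) = 0.495172
u_4 = g(0.495172) = 0.725264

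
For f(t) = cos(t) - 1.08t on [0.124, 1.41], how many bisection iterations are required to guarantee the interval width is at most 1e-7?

Initial width b − a = 1.41 − 0.124 = 1.286000.
After n steps the width is (b−a)/2^n; need (b−a)/2^n ≤ 1e-7.
So n ≥ log₂(1.286000/1e-7) = log₂(12860000.0000) ≈ 23.6164.
Hence n = 24.

24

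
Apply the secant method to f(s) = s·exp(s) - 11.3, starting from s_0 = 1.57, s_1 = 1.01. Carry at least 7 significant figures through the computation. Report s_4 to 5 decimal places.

f(s_0) = -3.753562, f(s_1) = -8.526943
s_2 = 1.010000 - (-8.526943)·(1.010000 - 1.570000)/(-8.526943 - (-3.753562)) = 2.010358; f(s_2) = 3.709305
s_3 = 2.010358 - (3.709305)·(2.010358 - 1.010000)/(3.709305 - (-8.526943)) = 1.707109; f(s_3) = -1.888715
s_4 = 1.707109 - (-1.888715)·(1.707109 - 2.010358)/(-1.888715 - (3.709305)) = 1.809422; f(s_4) = -0.250016

1.80942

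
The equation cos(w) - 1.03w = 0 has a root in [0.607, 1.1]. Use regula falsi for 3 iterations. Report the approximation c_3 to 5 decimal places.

f(0.607000) = 0.196153, f(1.100000) = -0.679404
step 1: c = 0.717448, f(c) = 0.014515 > 0 → new bracket [0.717448, 1.100000]
step 2: c = 0.725450, f(c) = 0.000988 > 0 → new bracket [0.725450, 1.100000]
step 3: c = 0.725994, f(c) = 0.000067 > 0 → new bracket [0.725994, 1.100000]

0.72599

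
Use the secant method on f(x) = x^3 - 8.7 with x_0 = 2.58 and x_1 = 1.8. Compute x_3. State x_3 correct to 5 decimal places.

2.06497

Secant update: x_(k+1) = x_k − f(x_k)·(x_k − x_(k-1))/(f(x_k) − f(x_(k-1))).
f(x_0) = 8.473512, f(x_1) = -2.868000
x_2 = 1.800000 - (-2.868000)·(1.800000 - 2.580000)/(-2.868000 - (8.473512)) = 1.997244; f(x_2) = -0.733032
x_3 = 1.997244 - (-0.733032)·(1.997244 - 1.800000)/(-0.733032 - (-2.868000)) = 2.064966; f(x_3) = 0.105193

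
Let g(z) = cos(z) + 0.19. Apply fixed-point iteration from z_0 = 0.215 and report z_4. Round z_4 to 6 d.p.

z_1 = g(0.215000) = 1.166976
z_2 = g(1.166976) = 0.582934
z_3 = g(0.582934) = 1.024851
z_4 = g(1.024851) = 0.709226

0.709226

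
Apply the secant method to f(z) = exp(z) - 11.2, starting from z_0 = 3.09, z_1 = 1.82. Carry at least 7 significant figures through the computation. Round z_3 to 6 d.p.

f(z_0) = 10.777078, f(z_1) = -5.028142
z_2 = 1.820000 - (-5.028142)·(1.820000 - 3.090000)/(-5.028142 - (10.777078)) = 2.224027; f(z_2) = -1.955514
z_3 = 2.224027 - (-1.955514)·(2.224027 - 1.820000)/(-1.955514 - (-5.028142)) = 2.481163; f(z_3) = 0.755155

2.481163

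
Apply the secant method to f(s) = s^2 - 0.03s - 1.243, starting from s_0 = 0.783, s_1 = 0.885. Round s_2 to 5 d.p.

f(s_0) = -0.653401, f(s_1) = -0.486325
s_2 = 0.885000 - (-0.486325)·(0.885000 - 0.783000)/(-0.486325 - (-0.653401)) = 1.181902; f(s_2) = 0.118435

1.18190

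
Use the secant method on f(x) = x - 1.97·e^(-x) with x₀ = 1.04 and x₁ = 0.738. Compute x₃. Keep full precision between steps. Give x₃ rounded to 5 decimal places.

0.84578

f(x_0) = 0.343694, f(x_1) = -0.203796
x_2 = 0.738000 - (-0.203796)·(0.738000 - 1.040000)/(-0.203796 - (0.343694)) = 0.850416; f(x_2) = 0.008758
x_3 = 0.850416 - (0.008758)·(0.850416 - 0.738000)/(0.008758 - (-0.203796)) = 0.845784; f(x_3) = 0.000219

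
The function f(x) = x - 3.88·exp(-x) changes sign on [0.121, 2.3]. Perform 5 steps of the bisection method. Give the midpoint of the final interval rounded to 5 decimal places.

f(0.121000) = -3.316812, f(2.300000) = 1.910996 (opposite signs)
step 1: m = 1.210500, f(m) = 0.054073 > 0 → root in [0.121000, 1.210500]
step 2: m = 0.665750, f(m) = -1.328135 < 0 → root in [0.665750, 1.210500]
step 3: m = 0.938125, f(m) = -0.580355 < 0 → root in [0.938125, 1.210500]
step 4: m = 1.074313, f(m) = -0.250834 < 0 → root in [1.074313, 1.210500]
step 5: m = 1.142406, f(m) = -0.095509 < 0 → root in [1.142406, 1.210500]
Midpoint of [1.142406, 1.210500] = 1.176453

1.17645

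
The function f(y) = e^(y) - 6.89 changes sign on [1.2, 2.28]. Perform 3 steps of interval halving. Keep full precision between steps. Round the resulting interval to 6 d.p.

[1.875000, 2.010000]

f(1.200000) = -3.569883, f(2.280000) = 2.886680 (opposite signs)
step 1: m = 1.740000, f(m) = -1.192657 < 0 → root in [1.740000, 2.280000]
step 2: m = 2.010000, f(m) = 0.573317 > 0 → root in [1.740000, 2.010000]
step 3: m = 1.875000, f(m) = -0.369181 < 0 → root in [1.875000, 2.010000]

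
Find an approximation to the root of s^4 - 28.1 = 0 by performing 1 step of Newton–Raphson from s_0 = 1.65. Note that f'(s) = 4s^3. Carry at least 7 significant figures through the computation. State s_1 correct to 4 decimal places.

2.8013

s_0 = 1.650000: f = -20.687994, f' = 17.968500 → s_1 = 1.650000 - (-20.687994)/(17.968500) = 2.801348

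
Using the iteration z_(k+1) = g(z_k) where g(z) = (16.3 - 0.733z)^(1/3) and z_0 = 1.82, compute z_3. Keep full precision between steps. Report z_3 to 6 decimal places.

z_1 = g(1.820000) = 2.464344
z_2 = g(2.464344) = 2.438143
z_3 = g(2.438143) = 2.439219

2.439219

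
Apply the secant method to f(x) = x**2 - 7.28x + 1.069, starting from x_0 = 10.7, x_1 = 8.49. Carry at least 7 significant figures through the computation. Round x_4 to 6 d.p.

Secant update: x_(k+1) = x_k − f(x_k)·(x_k − x_(k-1))/(f(x_k) − f(x_(k-1))).
f(x_0) = 37.663000, f(x_1) = 11.341900
x_2 = 8.490000 - (11.341900)·(8.490000 - 10.700000)/(11.341900 - (37.663000)) = 7.537699; f(x_2) = 3.011461
x_3 = 7.537699 - (3.011461)·(7.537699 - 8.490000)/(3.011461 - (11.341900)) = 7.193442; f(x_3) = 0.446350
x_4 = 7.193442 - (0.446350)·(7.193442 - 7.537699)/(0.446350 - (3.011461)) = 7.133538; f(x_4) = 0.024211

7.133538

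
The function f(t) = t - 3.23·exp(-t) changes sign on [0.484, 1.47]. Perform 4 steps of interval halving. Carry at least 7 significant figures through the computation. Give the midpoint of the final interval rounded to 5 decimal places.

1.06944

f(0.484000) = -1.506692, f(1.470000) = 0.727341 (opposite signs)
step 1: m = 0.977000, f(m) = -0.238897 < 0 → root in [0.977000, 1.470000]
step 2: m = 1.223500, f(m) = 0.273238 > 0 → root in [0.977000, 1.223500]
step 3: m = 1.100250, f(m) = 0.025345 > 0 → root in [0.977000, 1.100250]
step 4: m = 1.038625, f(m) = -0.104604 < 0 → root in [1.038625, 1.100250]
Midpoint of [1.038625, 1.100250] = 1.069437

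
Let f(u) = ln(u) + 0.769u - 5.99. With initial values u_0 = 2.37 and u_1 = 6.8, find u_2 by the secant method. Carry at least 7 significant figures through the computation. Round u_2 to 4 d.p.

f(u_0) = -3.304580, f(u_1) = 1.156123
u_2 = 6.800000 - (1.156123)·(6.800000 - 2.370000)/(1.156123 - (-3.304580)) = 5.651835; f(u_2) = 0.088241

5.6518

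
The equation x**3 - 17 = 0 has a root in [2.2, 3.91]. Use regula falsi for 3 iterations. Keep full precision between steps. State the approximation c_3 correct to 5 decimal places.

2.54888

f(2.200000) = -6.352000, f(3.910000) = 42.776471
step 1: c = 2.421092, f(c) = -2.808315 < 0 → new bracket [2.421092, 3.910000]
step 2: c = 2.512818, f(c) = -1.133420 < 0 → new bracket [2.512818, 3.910000]
step 3: c = 2.548883, f(c) = -0.440404 < 0 → new bracket [2.548883, 3.910000]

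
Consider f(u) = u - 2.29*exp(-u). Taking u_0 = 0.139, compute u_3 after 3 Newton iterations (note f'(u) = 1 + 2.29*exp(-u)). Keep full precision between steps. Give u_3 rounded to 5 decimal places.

0.91613

Newton update: u ← u − f(u)/f'(u).
u_0 = 0.139000: f = -1.853822, f' = 2.992822 → u_1 = 0.139000 - (-1.853822)/(2.992822) = 0.758423
u_1 = 0.758423: f = -0.314224, f' = 2.072647 → u_2 = 0.758423 - (-0.314224)/(2.072647) = 0.910028
u_2 = 0.910028: f = -0.011727, f' = 1.921755 → u_3 = 0.910028 - (-0.011727)/(1.921755) = 0.916130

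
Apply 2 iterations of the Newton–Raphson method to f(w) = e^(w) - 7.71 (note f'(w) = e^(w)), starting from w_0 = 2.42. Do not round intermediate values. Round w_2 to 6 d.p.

w_0 = 2.420000: f = 3.535859, f' = 11.245859 → w_1 = 2.420000 - (3.535859)/(11.245859) = 2.105586
w_1 = 2.105586: f = 0.501911, f' = 8.211911 → w_2 = 2.105586 - (0.501911)/(8.211911) = 2.044466

2.044466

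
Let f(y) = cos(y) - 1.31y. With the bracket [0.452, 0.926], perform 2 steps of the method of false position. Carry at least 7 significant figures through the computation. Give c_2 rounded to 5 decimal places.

f(0.452000) = 0.307455, f(0.926000) = -0.612024
step 1: c = 0.610496, f(c) = 0.019614 > 0 → new bracket [0.610496, 0.926000]
step 2: c = 0.620293, f(c) = 0.001124 > 0 → new bracket [0.620293, 0.926000]

0.62029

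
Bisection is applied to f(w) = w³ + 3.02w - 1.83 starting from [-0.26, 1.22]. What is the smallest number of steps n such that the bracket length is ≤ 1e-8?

28

Initial width b − a = 1.22 − -0.26 = 1.480000.
After n steps the width is (b−a)/2^n; need (b−a)/2^n ≤ 1e-8.
So n ≥ log₂(1.480000/1e-8) = log₂(148000000.0000) ≈ 27.1410.
Hence n = 28.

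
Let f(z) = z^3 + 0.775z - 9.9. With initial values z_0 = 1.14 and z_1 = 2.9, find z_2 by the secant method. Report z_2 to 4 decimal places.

1.6864

f(z_0) = -7.534956, f(z_1) = 16.736500
z_2 = 2.900000 - (16.736500)·(2.900000 - 1.140000)/(16.736500 - (-7.534956)) = 1.686383; f(z_2) = -3.797165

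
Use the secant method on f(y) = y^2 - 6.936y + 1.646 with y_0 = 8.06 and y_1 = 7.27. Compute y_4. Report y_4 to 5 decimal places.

Secant update: y_(k+1) = y_k − f(y_k)·(y_k − y_(k-1))/(f(y_k) − f(y_(k-1))).
f(y_0) = 10.705440, f(y_1) = 4.074180
y_2 = 7.270000 - (4.074180)·(7.270000 - 8.060000)/(4.074180 - (10.705440)) = 6.784632; f(y_2) = 0.619023
y_3 = 6.784632 - (0.619023)·(6.784632 - 7.270000)/(0.619023 - (4.074180)) = 6.697674; f(y_3) = 0.049768
y_4 = 6.697674 - (0.049768)·(6.697674 - 6.784632)/(0.049768 - (0.619023)) = 6.690071; f(y_4) = 0.000719

6.69007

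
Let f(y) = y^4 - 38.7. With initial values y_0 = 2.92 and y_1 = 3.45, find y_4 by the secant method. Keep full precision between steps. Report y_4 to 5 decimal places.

Secant update: y_(k+1) = y_k − f(y_k)·(y_k − y_(k-1))/(f(y_k) − f(y_(k-1))).
f(y_0) = 33.999497, f(y_1) = 102.969506
y_2 = 3.450000 - (102.969506)·(3.450000 - 2.920000)/(102.969506 - (33.999497)) = 2.658731; f(y_2) = 11.268639
y_3 = 2.658731 - (11.268639)·(2.658731 - 3.450000)/(11.268639 - (102.969506)) = 2.561496; f(y_3) = 4.350154
y_4 = 2.561496 - (4.350154)·(2.561496 - 2.658731)/(4.350154 - (11.268639)) = 2.500357; f(y_4) = 0.384837

2.50036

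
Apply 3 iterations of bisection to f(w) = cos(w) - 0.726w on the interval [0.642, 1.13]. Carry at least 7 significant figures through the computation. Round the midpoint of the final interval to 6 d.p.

0.855500

f(0.642000) = 0.334808, f(1.130000) = -0.393720 (opposite signs)
step 1: m = 0.886000, f(m) = -0.010721 < 0 → root in [0.642000, 0.886000]
step 2: m = 0.764000, f(m) = 0.167411 > 0 → root in [0.764000, 0.886000]
step 3: m = 0.825000, f(m) = 0.079607 > 0 → root in [0.825000, 0.886000]
Midpoint of [0.825000, 0.886000] = 0.855500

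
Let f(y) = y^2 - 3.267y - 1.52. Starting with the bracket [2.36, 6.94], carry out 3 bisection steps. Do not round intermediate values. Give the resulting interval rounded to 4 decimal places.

[3.5050, 4.0775]

f(2.360000) = -3.660520, f(6.940000) = 23.970620 (opposite signs)
step 1: m = 4.650000, f(m) = 4.910950 > 0 → root in [2.360000, 4.650000]
step 2: m = 3.505000, f(m) = -0.685810 < 0 → root in [3.505000, 4.650000]
step 3: m = 4.077500, f(m) = 1.784814 > 0 → root in [3.505000, 4.077500]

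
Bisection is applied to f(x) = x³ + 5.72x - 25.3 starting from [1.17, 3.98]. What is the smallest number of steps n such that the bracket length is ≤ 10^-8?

Initial width b − a = 3.98 − 1.17 = 2.810000.
After n steps the width is (b−a)/2^n; need (b−a)/2^n ≤ 10^-8.
So n ≥ log₂(2.810000/10^-8) = log₂(281000000.0000) ≈ 28.0660.
Hence n = 29.

29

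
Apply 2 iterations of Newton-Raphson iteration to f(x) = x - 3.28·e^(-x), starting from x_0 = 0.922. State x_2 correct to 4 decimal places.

1.0961

f'(x) = 1 + 3.28·e^(-x)
x_0 = 0.922000: f = -0.382531, f' = 2.304531 → x_1 = 0.922000 - (-0.382531)/(2.304531) = 1.087991
x_1 = 1.087991: f = -0.017017, f' = 2.105008 → x_2 = 1.087991 - (-0.017017)/(2.105008) = 1.096075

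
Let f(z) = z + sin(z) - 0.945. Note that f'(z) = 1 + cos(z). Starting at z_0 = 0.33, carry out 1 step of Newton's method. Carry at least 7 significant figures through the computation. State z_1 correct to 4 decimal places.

Newton update: z ← z − f(z)/f'(z).
z_0 = 0.330000: f = -0.290957, f' = 1.946042 → z_1 = 0.330000 - (-0.290957)/(1.946042) = 0.479512

0.4795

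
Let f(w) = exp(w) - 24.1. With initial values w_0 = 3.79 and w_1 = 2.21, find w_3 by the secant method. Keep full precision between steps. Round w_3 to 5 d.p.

f(w_0) = 20.156400, f(w_1) = -14.984284
w_2 = 2.210000 - (-14.984284)·(2.210000 - 3.790000)/(-14.984284 - (20.156400)) = 2.883725; f(w_2) = -6.219239
w_3 = 2.883725 - (-6.219239)·(2.883725 - 2.210000)/(-6.219239 - (-14.984284)) = 3.361767; f(w_3) = 4.740114

3.36177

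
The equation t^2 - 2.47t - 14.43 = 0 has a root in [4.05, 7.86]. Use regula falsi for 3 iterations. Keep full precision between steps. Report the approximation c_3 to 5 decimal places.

5.20842

f(4.050000) = -8.031000, f(7.860000) = 27.935400
step 1: c = 4.900742, f(c) = -2.517564 < 0 → new bracket [4.900742, 7.860000]
step 2: c = 5.145385, f(c) = -0.664113 < 0 → new bracket [5.145385, 7.860000]
step 3: c = 5.208422, f(c) = -0.167146 < 0 → new bracket [5.208422, 7.860000]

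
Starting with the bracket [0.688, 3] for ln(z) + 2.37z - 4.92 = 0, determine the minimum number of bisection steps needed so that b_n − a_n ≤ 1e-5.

Initial width b − a = 3 − 0.688 = 2.312000.
After n steps the width is (b−a)/2^n; need (b−a)/2^n ≤ 1e-5.
So n ≥ log₂(2.312000/1e-5) = log₂(231200.0000) ≈ 17.8188.
Hence n = 18.

18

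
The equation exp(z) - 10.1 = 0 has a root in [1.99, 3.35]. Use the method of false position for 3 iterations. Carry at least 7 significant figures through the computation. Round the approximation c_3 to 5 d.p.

f(1.990000) = -2.784466, f(3.350000) = 18.402734
step 1: c = 2.168734, f(c) = -1.352796 < 0 → new bracket [2.168734, 3.350000]
step 2: c = 2.249623, f(c) = -0.615836 < 0 → new bracket [2.249623, 3.350000]
step 3: c = 2.285254, f(c) = -0.271813 < 0 → new bracket [2.285254, 3.350000]

2.28525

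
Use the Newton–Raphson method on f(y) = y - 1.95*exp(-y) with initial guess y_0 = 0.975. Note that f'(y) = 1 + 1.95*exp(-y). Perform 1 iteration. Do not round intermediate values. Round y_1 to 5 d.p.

0.83702

y_0 = 0.975000: f = 0.239475, f' = 1.735525 → y_1 = 0.975000 - (0.239475)/(1.735525) = 0.837016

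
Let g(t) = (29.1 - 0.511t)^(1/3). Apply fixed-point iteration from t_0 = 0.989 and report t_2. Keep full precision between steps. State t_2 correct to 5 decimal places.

t_1 = g(0.989000) = 3.057934
t_2 = g(3.057934) = 3.019773

3.01977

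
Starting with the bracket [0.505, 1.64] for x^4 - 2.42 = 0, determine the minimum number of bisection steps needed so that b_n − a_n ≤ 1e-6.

Initial width b − a = 1.64 − 0.505 = 1.135000.
After n steps the width is (b−a)/2^n; need (b−a)/2^n ≤ 1e-6.
So n ≥ log₂(1.135000/1e-6) = log₂(1135000.0000) ≈ 20.1143.
Hence n = 21.

21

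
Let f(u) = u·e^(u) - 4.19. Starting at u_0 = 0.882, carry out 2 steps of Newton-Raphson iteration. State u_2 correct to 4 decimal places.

f'(u) = (u + 1)·e^(u)
u_0 = 0.882000: f = -2.059329, f' = 4.546397 → u_1 = 0.882000 - (-2.059329)/(4.546397) = 1.334959
u_1 = 1.334959: f = 0.882627, f' = 8.872465 → u_2 = 1.334959 - (0.882627)/(8.872465) = 1.235479

1.2355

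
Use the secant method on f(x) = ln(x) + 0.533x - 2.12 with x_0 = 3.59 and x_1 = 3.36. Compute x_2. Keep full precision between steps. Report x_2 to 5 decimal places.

2.28454

f(x_0) = 1.071622, f(x_1) = 0.882821
x_2 = 3.360000 - (0.882821)·(3.360000 - 3.590000)/(0.882821 - (1.071622)) = 2.284537; f(x_2) = -0.076179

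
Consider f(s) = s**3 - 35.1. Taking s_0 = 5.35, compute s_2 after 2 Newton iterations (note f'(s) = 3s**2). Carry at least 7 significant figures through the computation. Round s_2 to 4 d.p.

s_0 = 5.350000: f = 118.030375, f' = 85.867500 → s_1 = 5.350000 - (118.030375)/(85.867500) = 3.975436
s_1 = 3.975436: f = 27.728153, f' = 47.412274 → s_2 = 3.975436 - (27.728153)/(47.412274) = 3.390605

3.3906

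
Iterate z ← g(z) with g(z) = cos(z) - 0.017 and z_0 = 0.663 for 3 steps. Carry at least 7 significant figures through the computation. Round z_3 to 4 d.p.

0.7478

z_1 = g(0.663000) = 0.771149
z_2 = g(0.771149) = 0.700110
z_3 = g(0.700110) = 0.747771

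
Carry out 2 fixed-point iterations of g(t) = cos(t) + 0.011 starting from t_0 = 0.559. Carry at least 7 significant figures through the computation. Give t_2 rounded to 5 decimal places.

0.66436

t_1 = g(0.559000) = 0.858786
t_2 = g(0.858786) = 0.664357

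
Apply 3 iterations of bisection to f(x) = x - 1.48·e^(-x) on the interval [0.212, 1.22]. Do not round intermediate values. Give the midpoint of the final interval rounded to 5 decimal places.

f(0.212000) = -0.985268, f(1.220000) = 0.783059 (opposite signs)
step 1: m = 0.716000, f(m) = -0.007281 < 0 → root in [0.716000, 1.220000]
step 2: m = 0.968000, f(m) = 0.405834 > 0 → root in [0.716000, 0.968000]
step 3: m = 0.842000, f(m) = 0.204345 > 0 → root in [0.716000, 0.842000]
Midpoint of [0.716000, 0.842000] = 0.779000

0.77900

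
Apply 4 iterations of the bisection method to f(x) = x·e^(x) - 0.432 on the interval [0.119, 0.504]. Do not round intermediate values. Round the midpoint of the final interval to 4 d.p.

f(0.119000) = -0.297962, f(0.504000) = 0.402286 (opposite signs)
step 1: m = 0.311500, f(m) = -0.006656 < 0 → root in [0.311500, 0.504000]
step 2: m = 0.407750, f(m) = 0.181024 > 0 → root in [0.311500, 0.407750]
step 3: m = 0.359625, f(m) = 0.083268 > 0 → root in [0.311500, 0.359625]
step 4: m = 0.335562, f(m) = 0.037360 > 0 → root in [0.311500, 0.335562]
Midpoint of [0.311500, 0.335562] = 0.323531

0.3235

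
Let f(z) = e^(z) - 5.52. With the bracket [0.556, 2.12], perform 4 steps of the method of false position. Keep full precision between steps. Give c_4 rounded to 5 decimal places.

1.70649

f(0.556000) = -3.776316, f(2.120000) = 2.811137
step 1: c = 1.452577, f(c) = -1.245886 < 0 → new bracket [1.452577, 2.120000]
step 2: c = 1.657538, f(c) = -0.273620 < 0 → new bracket [1.657538, 2.120000]
step 3: c = 1.698559, f(c) = -0.053935 < 0 → new bracket [1.698559, 2.120000]
step 4: c = 1.706493, f(c) = -0.010397 < 0 → new bracket [1.706493, 2.120000]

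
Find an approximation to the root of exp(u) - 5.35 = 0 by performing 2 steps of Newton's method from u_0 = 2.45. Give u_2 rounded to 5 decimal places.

Newton update: u ← u − f(u)/f'(u).
f'(u) = exp(u)
u_0 = 2.450000: f = 6.238347, f' = 11.588347 → u_1 = 2.450000 - (6.238347)/(11.588347) = 1.911671
u_1 = 1.911671: f = 1.414381, f' = 6.764381 → u_2 = 1.911671 - (1.414381)/(6.764381) = 1.702578

1.70258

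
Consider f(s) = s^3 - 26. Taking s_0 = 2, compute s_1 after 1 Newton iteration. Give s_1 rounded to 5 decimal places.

Newton update: s ← s − f(s)/f'(s).
f'(s) = 3s^2
s_0 = 2.000000: f = -18.000000, f' = 12.000000 → s_1 = 2.000000 - (-18.000000)/(12.000000) = 3.500000

3.50000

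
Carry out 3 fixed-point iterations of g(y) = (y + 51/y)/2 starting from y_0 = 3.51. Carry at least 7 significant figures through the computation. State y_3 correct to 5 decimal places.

7.14404

y_1 = g(3.510000) = 9.019957
y_2 = g(9.019957) = 7.337043
y_3 = g(7.337043) = 7.144036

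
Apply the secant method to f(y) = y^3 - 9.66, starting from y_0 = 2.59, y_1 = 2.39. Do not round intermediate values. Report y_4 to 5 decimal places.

2.12984

f(y_0) = 7.713979, f(y_1) = 3.991919
y_2 = 2.390000 - (3.991919)·(2.390000 - 2.590000)/(3.991919 - (7.713979)) = 2.175499; f(y_2) = 0.636200
y_3 = 2.175499 - (0.636200)·(2.175499 - 2.390000)/(0.636200 - (3.991919)) = 2.134833; f(y_3) = 0.069528
y_4 = 2.134833 - (0.069528)·(2.134833 - 2.175499)/(0.069528 - (0.636200)) = 2.129844; f(y_4) = 0.001467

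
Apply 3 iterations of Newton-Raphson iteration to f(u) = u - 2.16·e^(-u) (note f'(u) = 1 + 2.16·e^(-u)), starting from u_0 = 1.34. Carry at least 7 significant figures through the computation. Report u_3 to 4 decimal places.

0.8884

Newton update: u ← u − f(u)/f'(u).
u_0 = 1.340000: f = 0.774413, f' = 1.565587 → u_1 = 1.340000 - (0.774413)/(1.565587) = 0.845353
u_1 = 0.845353: f = -0.082164, f' = 1.927517 → u_2 = 0.845353 - (-0.082164)/(1.927517) = 0.887980
u_2 = 0.887980: f = -0.000831, f' = 1.888810 → u_3 = 0.887980 - (-0.000831)/(1.888810) = 0.888419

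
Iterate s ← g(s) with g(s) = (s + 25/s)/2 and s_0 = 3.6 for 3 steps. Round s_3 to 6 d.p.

5.000005

s_1 = g(3.600000) = 5.272222
s_2 = g(5.272222) = 5.007028
s_3 = g(5.007028) = 5.000005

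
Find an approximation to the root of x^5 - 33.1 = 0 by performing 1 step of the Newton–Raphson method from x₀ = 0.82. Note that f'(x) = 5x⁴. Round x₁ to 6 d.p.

x_0 = 0.820000: f = -32.729260, f' = 2.260609 → x_1 = 0.820000 - (-32.729260)/(2.260609) = 15.298073

15.298073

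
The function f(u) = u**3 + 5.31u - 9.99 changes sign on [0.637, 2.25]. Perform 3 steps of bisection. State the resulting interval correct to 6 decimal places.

[1.241875, 1.443500]

f(0.637000) = -6.349055, f(2.250000) = 13.348125 (opposite signs)
step 1: m = 1.443500, f(m) = 0.682795 > 0 → root in [0.637000, 1.443500]
step 2: m = 1.040250, f(m) = -3.340597 < 0 → root in [1.040250, 1.443500]
step 3: m = 1.241875, f(m) = -1.480358 < 0 → root in [1.241875, 1.443500]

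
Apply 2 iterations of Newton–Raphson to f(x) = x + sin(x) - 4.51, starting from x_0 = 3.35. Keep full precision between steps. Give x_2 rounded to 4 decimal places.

f'(x) = 1 + cos(x)
x_0 = 3.350000: f = -1.366902, f' = 0.021638 → x_1 = 3.350000 - (-1.366902)/(0.021638) = 66.520426
x_1 = 66.520426: f = 61.490315, f' = 0.145901 → x_2 = 66.520426 - (61.490315)/(0.145901) = -354.932622

-354.9326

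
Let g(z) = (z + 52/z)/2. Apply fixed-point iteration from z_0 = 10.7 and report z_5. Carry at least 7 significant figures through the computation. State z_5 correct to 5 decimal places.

7.21110

z_1 = g(10.700000) = 7.779907
z_2 = g(7.779907) = 7.231896
z_3 = g(7.231896) = 7.211132
z_4 = g(7.211132) = 7.211103
z_5 = g(7.211103) = 7.211103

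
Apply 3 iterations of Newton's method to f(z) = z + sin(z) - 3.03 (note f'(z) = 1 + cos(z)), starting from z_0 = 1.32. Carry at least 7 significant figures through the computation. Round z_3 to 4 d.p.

2.2494

z_0 = 1.320000: f = -0.741285, f' = 1.248175 → z_1 = 1.320000 - (-0.741285)/(1.248175) = 1.913895
z_1 = 1.913895: f = -0.174388, f' = 0.663593 → z_2 = 1.913895 - (-0.174388)/(0.663593) = 2.176689
z_2 = 2.176689: f = -0.031317, f' = 0.430504 → z_3 = 2.176689 - (-0.031317)/(0.430504) = 2.249434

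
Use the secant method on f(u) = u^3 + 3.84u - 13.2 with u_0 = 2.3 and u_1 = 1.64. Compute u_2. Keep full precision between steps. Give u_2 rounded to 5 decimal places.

1.79979

f(u_0) = 7.799000, f(u_1) = -2.491456
u_2 = 1.640000 - (-2.491456)·(1.640000 - 2.300000)/(-2.491456 - (7.799000)) = 1.799795; f(u_2) = -0.458783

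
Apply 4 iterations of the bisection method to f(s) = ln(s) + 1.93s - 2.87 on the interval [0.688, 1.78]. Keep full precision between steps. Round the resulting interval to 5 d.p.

f(0.688000) = -1.916126, f(1.780000) = 1.142013 (opposite signs)
step 1: m = 1.234000, f(m) = -0.278119 < 0 → root in [1.234000, 1.780000]
step 2: m = 1.507000, f(m) = 0.448631 > 0 → root in [1.234000, 1.507000]
step 3: m = 1.370500, f(m) = 0.090241 > 0 → root in [1.234000, 1.370500]
step 4: m = 1.302250, f(m) = -0.092564 < 0 → root in [1.302250, 1.370500]

[1.30225, 1.37050]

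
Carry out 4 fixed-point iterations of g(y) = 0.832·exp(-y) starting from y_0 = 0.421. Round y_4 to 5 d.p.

0.49769

y_1 = g(0.421000) = 0.546117
y_2 = g(0.546117) = 0.481890
y_3 = g(0.481890) = 0.513856
y_4 = g(0.513856) = 0.497690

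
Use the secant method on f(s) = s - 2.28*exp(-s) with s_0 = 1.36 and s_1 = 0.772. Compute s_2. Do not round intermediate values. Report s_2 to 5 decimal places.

f(s_0) = 0.774813, f(s_1) = -0.281561
s_2 = 0.772000 - (-0.281561)·(0.772000 - 1.360000)/(-0.281561 - (0.774813)) = 0.928723; f(s_2) = 0.027990

0.92872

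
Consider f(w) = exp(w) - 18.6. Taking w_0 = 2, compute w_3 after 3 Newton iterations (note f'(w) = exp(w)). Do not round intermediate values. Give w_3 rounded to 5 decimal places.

w_0 = 2.000000: f = -11.210944, f' = 7.389056 → w_1 = 2.000000 - (-11.210944)/(7.389056) = 3.517236
w_1 = 3.517236: f = 15.091186, f' = 33.691186 → w_2 = 3.517236 - (15.091186)/(33.691186) = 3.069309
w_2 = 3.069309: f = 2.927032, f' = 21.527032 → w_3 = 3.069309 - (2.927032)/(21.527032) = 2.933339

2.93334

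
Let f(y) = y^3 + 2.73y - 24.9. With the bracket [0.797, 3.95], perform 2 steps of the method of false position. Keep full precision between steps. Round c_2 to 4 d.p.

2.2942

f(0.797000) = -22.217928, f(3.950000) = 47.513375
step 1: c = 1.801615, f(c) = -14.133876 < 0 → new bracket [1.801615, 3.950000]
step 2: c = 2.294176, f(c) = -6.562097 < 0 → new bracket [2.294176, 3.950000]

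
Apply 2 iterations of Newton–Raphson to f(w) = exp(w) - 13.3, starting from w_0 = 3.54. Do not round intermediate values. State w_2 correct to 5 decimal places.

2.63899

Newton update: w ← w − f(w)/f'(w).
f'(w) = exp(w)
w_0 = 3.540000: f = 21.166919, f' = 34.466919 → w_1 = 3.540000 - (21.166919)/(34.466919) = 2.925877
w_1 = 2.925877: f = 5.350580, f' = 18.650580 → w_2 = 2.925877 - (5.350580)/(18.650580) = 2.638992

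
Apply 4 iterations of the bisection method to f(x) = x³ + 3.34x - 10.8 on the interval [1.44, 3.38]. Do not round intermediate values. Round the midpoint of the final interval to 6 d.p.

f(1.440000) = -3.004416, f(3.380000) = 39.103672 (opposite signs)
step 1: m = 2.410000, f(m) = 11.246921 > 0 → root in [1.440000, 2.410000]
step 2: m = 1.925000, f(m) = 2.762828 > 0 → root in [1.440000, 1.925000]
step 3: m = 1.682500, f(m) = -0.417618 < 0 → root in [1.682500, 1.925000]
step 4: m = 1.803750, f(m) = 1.093051 > 0 → root in [1.682500, 1.803750]
Midpoint of [1.682500, 1.803750] = 1.743125

1.743125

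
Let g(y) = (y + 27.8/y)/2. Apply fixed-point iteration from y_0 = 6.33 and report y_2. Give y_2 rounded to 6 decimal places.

y_1 = g(6.330000) = 5.360893
y_2 = g(5.360893) = 5.273298

5.273298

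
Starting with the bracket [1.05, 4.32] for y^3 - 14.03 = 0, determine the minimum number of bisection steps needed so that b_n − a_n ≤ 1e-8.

Initial width b − a = 4.32 − 1.05 = 3.270000.
After n steps the width is (b−a)/2^n; need (b−a)/2^n ≤ 1e-8.
So n ≥ log₂(3.270000/1e-8) = log₂(327000000.0000) ≈ 28.2847.
Hence n = 29.

29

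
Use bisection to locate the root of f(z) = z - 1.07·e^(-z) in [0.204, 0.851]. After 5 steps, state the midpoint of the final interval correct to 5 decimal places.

0.59827

f(0.204000) = -0.668545, f(0.851000) = 0.394123 (opposite signs)
step 1: m = 0.527500, f(m) = -0.103884 < 0 → root in [0.527500, 0.851000]
step 2: m = 0.689250, f(m) = 0.152161 > 0 → root in [0.527500, 0.689250]
step 3: m = 0.608375, f(m) = 0.026044 > 0 → root in [0.527500, 0.608375]
step 4: m = 0.567937, f(m) = -0.038424 < 0 → root in [0.567937, 0.608375]
step 5: m = 0.588156, f(m) = -0.006069 < 0 → root in [0.588156, 0.608375]
Midpoint of [0.588156, 0.608375] = 0.598266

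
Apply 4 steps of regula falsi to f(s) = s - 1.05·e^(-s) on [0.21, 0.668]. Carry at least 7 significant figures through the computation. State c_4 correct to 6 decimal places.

f(0.210000) = -0.641113, f(0.668000) = 0.129630
step 1: c = 0.590970, f(c) = 0.009490 > 0 → new bracket [0.210000, 0.590970]
step 2: c = 0.585413, f(c) = 0.000693 > 0 → new bracket [0.210000, 0.585413]
step 3: c = 0.585007, f(c) = 0.000051 > 0 → new bracket [0.210000, 0.585007]
step 4: c = 0.584978, f(c) = 0.000004 > 0 → new bracket [0.210000, 0.584978]

0.584978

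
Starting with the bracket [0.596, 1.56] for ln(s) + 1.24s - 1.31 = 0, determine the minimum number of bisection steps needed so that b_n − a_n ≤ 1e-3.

Initial width b − a = 1.56 − 0.596 = 0.964000.
After n steps the width is (b−a)/2^n; need (b−a)/2^n ≤ 1e-3.
So n ≥ log₂(0.964000/1e-3) = log₂(964.0000) ≈ 9.9129.
Hence n = 10.

10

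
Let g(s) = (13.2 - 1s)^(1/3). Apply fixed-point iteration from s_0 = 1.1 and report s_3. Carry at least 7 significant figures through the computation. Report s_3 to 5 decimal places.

2.22280

s_1 = g(1.100000) = 2.295770
s_2 = g(2.295770) = 2.217507
s_3 = g(2.217507) = 2.222800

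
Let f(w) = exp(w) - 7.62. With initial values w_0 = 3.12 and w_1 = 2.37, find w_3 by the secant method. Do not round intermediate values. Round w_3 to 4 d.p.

2.0536

f(w_0) = 15.026380, f(w_1) = 3.077392
w_2 = 2.370000 - (3.077392)·(2.370000 - 3.120000)/(3.077392 - (15.026380)) = 2.176842; f(w_2) = 1.198412
w_3 = 2.176842 - (1.198412)·(2.176842 - 2.370000)/(1.198412 - (3.077392)) = 2.053646; f(w_3) = 0.176272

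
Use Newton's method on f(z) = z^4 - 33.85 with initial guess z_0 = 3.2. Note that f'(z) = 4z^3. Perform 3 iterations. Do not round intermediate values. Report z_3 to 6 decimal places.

2.412697

z_0 = 3.200000: f = 71.007600, f' = 131.072000 → z_1 = 3.200000 - (71.007600)/(131.072000) = 2.658255
z_1 = 2.658255: f = 16.082874, f' = 75.136319 → z_2 = 2.658255 - (16.082874)/(75.136319) = 2.444206
z_2 = 2.444206: f = 1.840369, f' = 58.408126 → z_3 = 2.444206 - (1.840369)/(58.408126) = 2.412697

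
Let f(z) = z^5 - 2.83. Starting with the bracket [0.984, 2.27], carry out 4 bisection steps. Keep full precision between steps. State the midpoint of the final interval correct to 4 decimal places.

1.2653

f(0.984000) = -1.907481, f(2.270000) = 57.443899 (opposite signs)
step 1: m = 1.627000, f(m) = 8.570864 > 0 → root in [0.984000, 1.627000]
step 2: m = 1.305500, f(m) = 0.962140 > 0 → root in [0.984000, 1.305500]
step 3: m = 1.144750, f(m) = -0.864137 < 0 → root in [1.144750, 1.305500]
step 4: m = 1.225125, f(m) = -0.070045 < 0 → root in [1.225125, 1.305500]
Midpoint of [1.225125, 1.305500] = 1.265312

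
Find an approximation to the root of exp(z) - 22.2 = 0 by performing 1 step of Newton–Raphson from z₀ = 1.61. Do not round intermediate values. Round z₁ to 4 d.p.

5.0475

f'(z) = exp(z)
z_0 = 1.610000: f = -17.197189, f' = 5.002811 → z_1 = 1.610000 - (-17.197189)/(5.002811) = 5.047505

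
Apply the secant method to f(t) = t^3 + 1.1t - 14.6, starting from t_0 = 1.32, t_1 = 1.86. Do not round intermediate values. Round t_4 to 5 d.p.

2.28932

f(t_0) = -10.848032, f(t_1) = -6.119144
t_2 = 1.860000 - (-6.119144)·(1.860000 - 1.320000)/(-6.119144 - (-10.848032)) = 2.558756; f(t_2) = 4.967397
t_3 = 2.558756 - (4.967397)·(2.558756 - 1.860000)/(4.967397 - (-6.119144)) = 2.245674; f(t_3) = -0.804713
t_4 = 2.245674 - (-0.804713)·(2.245674 - 2.558756)/(-0.804713 - (4.967397)) = 2.289322; f(t_4) = -0.083424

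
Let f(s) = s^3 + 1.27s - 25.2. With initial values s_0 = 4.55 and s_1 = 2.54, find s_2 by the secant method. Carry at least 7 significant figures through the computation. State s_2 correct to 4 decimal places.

f(s_0) = 74.774875, f(s_1) = -5.587136
s_2 = 2.540000 - (-5.587136)·(2.540000 - 4.550000)/(-5.587136 - (74.774875)) = 2.679744; f(s_2) = -2.553399

2.6797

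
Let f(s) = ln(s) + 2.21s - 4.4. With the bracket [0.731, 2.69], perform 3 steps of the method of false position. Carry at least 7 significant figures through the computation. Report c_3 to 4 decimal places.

f(0.731000) = -3.097832, f(2.690000) = 2.534441
step 1: c = 1.808478, f(c) = 0.189223 > 0 → new bracket [0.731000, 1.808478]
step 2: c = 1.746452, f(c) = 0.017246 > 0 → new bracket [0.731000, 1.746452]
step 3: c = 1.740830, f(c) = 0.001597 > 0 → new bracket [0.731000, 1.740830]

1.7408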